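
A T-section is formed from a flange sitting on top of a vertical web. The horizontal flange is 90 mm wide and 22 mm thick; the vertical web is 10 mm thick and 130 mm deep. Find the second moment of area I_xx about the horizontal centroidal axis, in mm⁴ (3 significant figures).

Decompose the section into non-overlapping parts with the origin at the bottom-left of its bounding rectangle.
Flange: 90 × 22, A = 1 980 mm², y = 141 mm, Ī = 79 860 mm⁴.
Web: 10 × 130, A = 1 300 mm², y = 65 mm, Ī = 1 830 833 mm⁴.
Centroid: ȳ = ΣA·y / ΣA = 110.88 mm.
Transfer each piece to the horizontal centroidal axis using Ī + A·d² with d = y − 110.88:
  flange: d = 30.122 mm → contributes +1 876 377 mm⁴
  web: d = -45.878 mm → contributes +4 567 067 mm⁴
Total I = 6 443 445 mm⁴.

I_xx ≈ 6.44 × 10⁶ mm⁴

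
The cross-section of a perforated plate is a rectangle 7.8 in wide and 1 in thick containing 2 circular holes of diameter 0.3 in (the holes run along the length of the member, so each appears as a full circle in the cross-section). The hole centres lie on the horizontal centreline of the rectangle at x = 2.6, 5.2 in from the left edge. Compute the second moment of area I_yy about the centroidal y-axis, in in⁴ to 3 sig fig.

Treat the section as a set of non-overlapping primitives; coordinates are from the bounding-box lower-left.
Plate: 7.8 × 1, A = 7.8 in², x = 3.9 in, Ī = 39.546 in⁴.
Hole 1 (subtracted): ⌀0.3, A = 0.070686 in², x = 2.6 in, Ī = 0.00039761 in⁴.
Hole 2 (subtracted): ⌀0.3, A = 0.070686 in², x = 5.2 in, Ī = 0.00039761 in⁴.
By symmetry the centroid is at mid-width, x̄ = 3.9 in.
Transfer each piece to the centroidal y-axis using Ī + A·d² with d = x − 3.9:
  plate: d = 0 in → contributes +39.546 in⁴
  hole 1: d = -1.3 in → contributes −0.11986 in⁴
  hole 2: d = 1.3 in → contributes −0.11986 in⁴
Total I = 39.306 in⁴.

I_yy ≈ 39.3 in⁴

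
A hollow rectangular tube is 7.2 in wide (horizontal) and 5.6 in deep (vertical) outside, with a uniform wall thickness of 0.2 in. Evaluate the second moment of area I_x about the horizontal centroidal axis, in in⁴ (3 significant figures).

Decompose the section into non-overlapping parts with the origin at the bottom-left of its bounding rectangle.
Outer rectangle: 7.2 × 5.6, A = 40.32 in², y = 2.8 in, Ī = 105.37 in⁴.
Inner void (subtracted): 6.8 × 5.2, A = 35.36 in², y = 2.8 in, Ī = 79.678 in⁴.
By symmetry the centroid is at mid-height, ȳ = 2.8 in.
All pieces are centred on the horizontal centroidal axis, so I = ΣĪ (holes subtracted) = 25.692 in⁴.

I_x ≈ 25.7 in⁴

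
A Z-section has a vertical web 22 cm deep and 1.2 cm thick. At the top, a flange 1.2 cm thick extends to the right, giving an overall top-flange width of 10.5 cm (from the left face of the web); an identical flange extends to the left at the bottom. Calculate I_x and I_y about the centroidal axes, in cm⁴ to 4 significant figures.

Decompose the section into non-overlapping parts with the origin at the bottom-left of its bounding rectangle.
Web: 1.2 × 22, A = 26.4 cm², y = 11 cm, Ī = 1064.8 cm⁴.
Top flange (beyond web): 9.3 × 1.2, A = 11.16 cm², y = 21.4 cm, Ī = 1.3392 cm⁴.
Bottom flange (beyond web): 9.3 × 1.2, A = 11.16 cm², y = 0.6 cm, Ī = 1.3392 cm⁴.
Centroid: ȳ = ΣA·y / ΣA = 11 cm.
Transfer each piece to the centroidal x-axis using Ī + A·d² with d = y − 11:
  web: d = 0 cm → contributes +1064.8 cm⁴
  top flange (beyond web): d = 10.4 cm → contributes +1208.4 cm⁴
  bottom flange (beyond web): d = -10.4 cm → contributes +1208.4 cm⁴
Total I = 3481.61 cm⁴.
For the y-axis: x̄ = 9.9 cm.
Repeating about the centroidal y-axis gives I_y = 779.234 cm⁴.

I_x ≈ 3482 cm⁴, I_y ≈ 779.2 cm⁴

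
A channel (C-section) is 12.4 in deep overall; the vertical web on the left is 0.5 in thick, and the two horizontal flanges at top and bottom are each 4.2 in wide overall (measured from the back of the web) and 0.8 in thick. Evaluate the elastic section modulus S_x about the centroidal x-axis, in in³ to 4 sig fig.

Decompose the section into non-overlapping parts with the origin at the bottom-left of its bounding rectangle.
Web: 0.5 × 12.4, A = 6.2 in², y = 6.2 in, Ī = 79.4427 in⁴.
Top flange (beyond web): 3.7 × 0.8, A = 2.96 in², y = 12 in, Ī = 0.157867 in⁴.
Bottom flange (beyond web): 3.7 × 0.8, A = 2.96 in², y = 0.4 in, Ī = 0.157867 in⁴.
By symmetry the centroid is at mid-height, ȳ = 6.2 in.
Transfer each piece to the centroidal x-axis using Ī + A·d² with d = y − 6.2:
  web: d = 0 in → contributes +79.4427 in⁴
  top flange (beyond web): d = 5.8 in → contributes +99.7323 in⁴
  bottom flange (beyond web): d = -5.8 in → contributes +99.7323 in⁴
Total I = 278.907 in⁴.
Extreme fibre distance c = 6.2 in; S = I/c = 44.985 in³.

S_x ≈ 44.99 in³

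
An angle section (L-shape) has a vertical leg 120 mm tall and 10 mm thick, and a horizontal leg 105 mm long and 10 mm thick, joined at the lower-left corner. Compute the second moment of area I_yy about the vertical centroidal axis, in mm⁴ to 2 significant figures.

Decompose the section into non-overlapping parts with the origin at the bottom-left of its bounding rectangle.
Vertical leg: 10 × 120, A = 1 200 mm², x = 5 mm, Ī = 10 000 mm⁴.
Horizontal leg (remainder): 95 × 10, A = 950 mm², x = 57.5 mm, Ī = 714 479 mm⁴.
Centroid: x̄ = ΣA·x / ΣA = 28.2 mm.
Transfer each piece to the vertical centroidal axis using Ī + A·d² with d = x − 28.2:
  vertical leg: d = -23.2 mm → contributes +655 759 mm⁴
  horizontal leg (remainder): d = 29.3 mm → contributes +1 530 174 mm⁴
Total I = 2 185 933 mm⁴.

I_yy ≈ 2.2 × 10⁶ mm⁴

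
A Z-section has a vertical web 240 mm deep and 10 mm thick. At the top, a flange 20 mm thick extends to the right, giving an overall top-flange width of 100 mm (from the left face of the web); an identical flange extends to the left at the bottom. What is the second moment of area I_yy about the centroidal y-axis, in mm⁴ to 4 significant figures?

Decompose the section into non-overlapping parts with the origin at the bottom-left of its bounding rectangle.
Web: 10 × 240, A = 2 400 mm², x = 95 mm, Ī = 20 000 mm⁴.
Top flange (beyond web): 90 × 20, A = 1 800 mm², x = 145 mm, Ī = 1 215 000 mm⁴.
Bottom flange (beyond web): 90 × 20, A = 1 800 mm², x = 45 mm, Ī = 1 215 000 mm⁴.
Centroid: x̄ = ΣA·x / ΣA = 95 mm.
Transfer each piece to the centroidal y-axis using Ī + A·d² with d = x − 95:
  web: d = 0 mm → contributes +20 000 mm⁴
  top flange (beyond web): d = 50 mm → contributes +5 715 000 mm⁴
  bottom flange (beyond web): d = -50 mm → contributes +5 715 000 mm⁴
Total I = 11 450 000 mm⁴.

I_yy ≈ 1.145 × 10⁷ mm⁴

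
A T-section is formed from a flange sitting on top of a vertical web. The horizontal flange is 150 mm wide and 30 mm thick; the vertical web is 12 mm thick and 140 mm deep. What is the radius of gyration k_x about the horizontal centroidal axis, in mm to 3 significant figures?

Break the section into simple shapes (no overlaps), measuring from the bottom-left corner of the bounding box.
Flange: 150 × 30, A = 4 500 mm², y = 155 mm, Ī = 337 500 mm⁴.
Web: 12 × 140, A = 1 680 mm², y = 70 mm, Ī = 2 744 000 mm⁴.
Centroid: ȳ = ΣA·y / ΣA = 131.89 mm.
Transfer each piece to the horizontal centroidal axis using Ī + A·d² with d = y − 131.89:
  flange: d = 23.107 mm → contributes +2 740 158 mm⁴
  web: d = -61.893 mm → contributes +9 179 691 mm⁴
Total I = 11 919 850 mm⁴.
Radius of gyration: k = √(I/A) = √(11 919 850 / 6 180) = 43.918 mm.

k_x ≈ 43.9 mm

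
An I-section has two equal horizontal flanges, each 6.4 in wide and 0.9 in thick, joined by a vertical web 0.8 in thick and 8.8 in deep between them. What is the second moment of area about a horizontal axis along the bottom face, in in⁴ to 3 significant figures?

Decompose the section into non-overlapping parts with the origin at the bottom-left of its bounding rectangle.
Bottom flange: 6.4 × 0.9, A = 5.76 in², y = 0.45 in, Ī = 0.3888 in⁴.
Web: 0.8 × 8.8, A = 7.04 in², y = 5.3 in, Ī = 45.431 in⁴.
Top flange: 6.4 × 0.9, A = 5.76 in², y = 10.15 in, Ī = 0.3888 in⁴.
Transfer each piece to a horizontal axis along the bottom face using Ī + A·d² with d = y − 0:
  bottom flange: d = 0.45 in → contributes +1.5552 in⁴
  web: d = 5.3 in → contributes +243.19 in⁴
  top flange: d = 10.15 in → contributes +593.8 in⁴
Total I = 838.54 in⁴.

I_base ≈ 839 in⁴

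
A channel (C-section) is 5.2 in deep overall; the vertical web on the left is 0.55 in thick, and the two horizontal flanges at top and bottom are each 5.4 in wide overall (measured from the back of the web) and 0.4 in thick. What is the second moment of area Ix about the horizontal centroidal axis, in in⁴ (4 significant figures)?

Ix ≈ 28.85 in⁴

Break the section into simple shapes (no overlaps), measuring from the bottom-left corner of the bounding box.
Web: 0.55 × 5.2, A = 2.86 in², y = 2.6 in, Ī = 6.44453 in⁴.
Top flange (beyond web): 4.85 × 0.4, A = 1.94 in², y = 5 in, Ī = 0.0258667 in⁴.
Bottom flange (beyond web): 4.85 × 0.4, A = 1.94 in², y = 0.2 in, Ī = 0.0258667 in⁴.
By symmetry the centroid is at mid-height, ȳ = 2.6 in.
Transfer each piece to the horizontal centroidal axis using Ī + A·d² with d = y − 2.6:
  web: d = 0 in → contributes +6.44453 in⁴
  top flange (beyond web): d = 2.4 in → contributes +11.2003 in⁴
  bottom flange (beyond web): d = -2.4 in → contributes +11.2003 in⁴
Total I = 28.8451 in⁴.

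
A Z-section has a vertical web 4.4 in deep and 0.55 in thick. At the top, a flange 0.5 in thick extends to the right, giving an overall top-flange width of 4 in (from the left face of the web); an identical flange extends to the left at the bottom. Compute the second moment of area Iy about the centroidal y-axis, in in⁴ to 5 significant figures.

Split into non-overlapping primitives; take the origin at the lower-left of the bounding box.
Web: 0.55 × 4.4, A = 2.42 in², x = 3.725 in, Ī = 0.06100417 in⁴.
Top flange (beyond web): 3.45 × 0.5, A = 1.725 in², x = 5.725 in, Ī = 1.710984 in⁴.
Bottom flange (beyond web): 3.45 × 0.5, A = 1.725 in², x = 1.725 in, Ī = 1.710984 in⁴.
Centroid: x̄ = ΣA·x / ΣA = 3.725 in.
Transfer each piece to the centroidal y-axis using Ī + A·d² with d = x − 3.725:
  web: d = 0 in → contributes +0.06100417 in⁴
  top flange (beyond web): d = 2 in → contributes +8.610984 in⁴
  bottom flange (beyond web): d = -2 in → contributes +8.610984 in⁴
Total I = 17.28297 in⁴.

Iy ≈ 17.283 in⁴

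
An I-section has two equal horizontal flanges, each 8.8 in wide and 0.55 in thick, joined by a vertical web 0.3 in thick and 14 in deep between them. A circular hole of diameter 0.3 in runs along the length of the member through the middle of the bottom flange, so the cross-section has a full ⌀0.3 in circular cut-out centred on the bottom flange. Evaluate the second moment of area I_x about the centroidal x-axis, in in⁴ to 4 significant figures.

I_x ≈ 577.4 in⁴

Treat the section as a set of non-overlapping primitives; coordinates are from the bounding-box lower-left.
Bottom flange: 8.8 × 0.55, A = 4.84 in², y = 0.275 in, Ī = 0.122008 in⁴.
Web: 0.3 × 14, A = 4.2 in², y = 7.55 in, Ī = 68.6 in⁴.
Top flange: 8.8 × 0.55, A = 4.84 in², y = 14.825 in, Ī = 0.122008 in⁴.
Hole (subtracted): ⌀0.3, A = 0.0706858 in², y = 0.275 in, Ī = 0.000397608 in⁴.
Centroid: ȳ = ΣA·y / ΣA = 7.58724 in.
Transfer each piece to the centroidal x-axis using Ī + A·d² with d = y − 7.58724:
  bottom flange: d = -7.31224 in → contributes +258.911 in⁴
  web: d = -0.0372386 in → contributes +68.6058 in⁴
  top flange: d = 7.23776 in → contributes +253.666 in⁴
  hole: d = -7.31224 in → contributes −3.77989 in⁴
Total I = 577.403 in⁴.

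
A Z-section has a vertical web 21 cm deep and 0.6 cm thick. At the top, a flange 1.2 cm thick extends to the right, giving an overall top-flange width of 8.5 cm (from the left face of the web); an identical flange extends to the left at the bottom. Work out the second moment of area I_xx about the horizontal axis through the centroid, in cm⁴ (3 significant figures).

I_xx ≈ 2320 cm⁴

Treat the section as a set of non-overlapping primitives; coordinates are from the bounding-box lower-left.
Web: 0.6 × 21, A = 12.6 cm², y = 10.5 cm, Ī = 463.05 cm⁴.
Top flange (beyond web): 7.9 × 1.2, A = 9.48 cm², y = 20.4 cm, Ī = 1.1376 cm⁴.
Bottom flange (beyond web): 7.9 × 1.2, A = 9.48 cm², y = 0.6 cm, Ī = 1.1376 cm⁴.
Centroid: ȳ = ΣA·y / ΣA = 10.5 cm.
Transfer each piece to the horizontal axis through the centroid using Ī + A·d² with d = y − 10.5:
  web: d = 0 cm → contributes +463.05 cm⁴
  top flange (beyond web): d = 9.9 cm → contributes +930.27 cm⁴
  bottom flange (beyond web): d = -9.9 cm → contributes +930.27 cm⁴
Total I = 2323.6 cm⁴.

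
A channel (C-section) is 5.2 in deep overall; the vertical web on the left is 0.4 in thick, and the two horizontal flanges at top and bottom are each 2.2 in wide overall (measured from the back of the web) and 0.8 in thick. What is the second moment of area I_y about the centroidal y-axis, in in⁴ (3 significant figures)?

I_y ≈ 2.27 in⁴

Decompose the section into non-overlapping parts with the origin at the bottom-left of its bounding rectangle.
Web: 0.4 × 5.2, A = 2.08 in², x = 0.2 in, Ī = 0.027733 in⁴.
Top flange (beyond web): 1.8 × 0.8, A = 1.44 in², x = 1.3 in, Ī = 0.3888 in⁴.
Bottom flange (beyond web): 1.8 × 0.8, A = 1.44 in², x = 1.3 in, Ī = 0.3888 in⁴.
Centroid: x̄ = ΣA·x / ΣA = 0.83871 in.
Transfer each piece to the centroidal y-axis using Ī + A·d² with d = x − 0.83871:
  web: d = -0.63871 in → contributes +0.87627 in⁴
  top flange (beyond web): d = 0.46129 in → contributes +0.69522 in⁴
  bottom flange (beyond web): d = 0.46129 in → contributes +0.69522 in⁴
Total I = 2.2667 in⁴.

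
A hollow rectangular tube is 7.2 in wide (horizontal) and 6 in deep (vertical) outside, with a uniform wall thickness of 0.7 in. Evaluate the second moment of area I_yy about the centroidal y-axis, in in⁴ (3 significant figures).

Break the section into simple shapes (no overlaps), measuring from the bottom-left corner of the bounding box.
Outer rectangle: 7.2 × 6, A = 43.2 in², x = 3.6 in, Ī = 186.62 in⁴.
Inner void (subtracted): 5.8 × 4.6, A = 26.68 in², x = 3.6 in, Ī = 74.793 in⁴.
By symmetry the centroid is at mid-width, x̄ = 3.6 in.
All pieces are centred on the centroidal y-axis, so I = ΣĪ (holes subtracted) = 111.83 in⁴.

I_yy ≈ 112 in⁴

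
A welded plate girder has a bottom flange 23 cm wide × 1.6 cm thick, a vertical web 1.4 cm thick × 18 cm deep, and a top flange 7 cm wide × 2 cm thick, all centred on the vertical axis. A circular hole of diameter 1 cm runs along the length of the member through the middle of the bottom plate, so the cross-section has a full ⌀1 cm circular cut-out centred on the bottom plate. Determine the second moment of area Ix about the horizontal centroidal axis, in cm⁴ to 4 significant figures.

Ix ≈ 4949 cm⁴

Decompose the section into non-overlapping parts with the origin at the bottom-left of its bounding rectangle.
Bottom plate: 23 × 1.6, A = 36.8 cm², y = 0.8 cm, Ī = 7.85067 cm⁴.
Web plate: 1.4 × 18, A = 25.2 cm², y = 10.6 cm, Ī = 680.4 cm⁴.
Top plate: 7 × 2, A = 14 cm², y = 20.6 cm, Ī = 4.66667 cm⁴.
Hole (subtracted): ⌀1, A = 0.785398 cm², y = 0.8 cm, Ī = 0.0490874 cm⁴.
Centroid: ȳ = ΣA·y / ΣA = 7.76886 cm.
Transfer each piece to the horizontal centroidal axis using Ī + A·d² with d = y − 7.76886:
  bottom plate: d = -6.96886 cm → contributes +1795.04 cm⁴
  web plate: d = 2.83114 cm → contributes +882.387 cm⁴
  top plate: d = 12.8311 cm → contributes +2309.6 cm⁴
  hole: d = -6.96886 cm → contributes −38.192 cm⁴
Total I = 4948.84 cm⁴.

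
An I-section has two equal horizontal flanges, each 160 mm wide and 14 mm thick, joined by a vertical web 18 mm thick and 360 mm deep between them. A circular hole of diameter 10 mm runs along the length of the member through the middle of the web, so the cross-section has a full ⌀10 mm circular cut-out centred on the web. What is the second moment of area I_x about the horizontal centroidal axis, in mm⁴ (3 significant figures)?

Split into non-overlapping primitives; take the origin at the lower-left of the bounding box.
Bottom flange: 160 × 14, A = 2 240 mm², y = 7 mm, Ī = 36 587 mm⁴.
Web: 18 × 360, A = 6 480 mm², y = 194 mm, Ī = 69 984 000 mm⁴.
Top flange: 160 × 14, A = 2 240 mm², y = 381 mm, Ī = 36 587 mm⁴.
Hole (subtracted): ⌀10, A = 78.54 mm², y = 194 mm, Ī = 490.87 mm⁴.
By symmetry the centroid is at mid-height, ȳ = 194 mm.
Transfer each piece to the horizontal centroidal axis using Ī + A·d² with d = y − 194:
  bottom flange: d = -187 mm → contributes +78 367 147 mm⁴
  web: d = 0 mm → contributes +69 984 000 mm⁴
  top flange: d = 187 mm → contributes +78 367 147 mm⁴
  hole: d = 0 mm → contributes −490.87 mm⁴
Total I = 226 717 802 mm⁴.

I_x ≈ 2.27 × 10⁸ mm⁴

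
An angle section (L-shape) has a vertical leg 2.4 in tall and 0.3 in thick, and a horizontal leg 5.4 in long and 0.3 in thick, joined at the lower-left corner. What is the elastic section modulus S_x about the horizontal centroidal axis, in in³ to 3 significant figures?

Decompose the section into non-overlapping parts with the origin at the bottom-left of its bounding rectangle.
Vertical leg: 0.3 × 2.4, A = 0.72 in², y = 1.2 in, Ī = 0.3456 in⁴.
Horizontal leg (remainder): 5.1 × 0.3, A = 1.53 in², y = 0.15 in, Ī = 0.011475 in⁴.
Centroid: ȳ = ΣA·y / ΣA = 0.486 in.
Transfer each piece to the horizontal centroidal axis using Ī + A·d² with d = y − 0.486:
  vertical leg: d = 0.714 in → contributes +0.71265 in⁴
  horizontal leg (remainder): d = -0.336 in → contributes +0.18421 in⁴
Total I = 0.89686 in⁴.
Extreme fibre distance c = 1.914 in; S = I/c = 0.46858 in³.

S_x ≈ 0.469 in³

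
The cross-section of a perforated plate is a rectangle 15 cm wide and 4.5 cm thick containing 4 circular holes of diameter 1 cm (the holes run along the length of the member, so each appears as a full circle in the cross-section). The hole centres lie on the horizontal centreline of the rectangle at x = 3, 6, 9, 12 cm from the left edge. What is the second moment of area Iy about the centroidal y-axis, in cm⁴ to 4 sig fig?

Treat the section as a set of non-overlapping primitives; coordinates are from the bounding-box lower-left.
Plate: 15 × 4.5, A = 67.5 cm², x = 7.5 cm, Ī = 1265.63 cm⁴.
Hole 1 (subtracted): ⌀1, A = 0.785398 cm², x = 3 cm, Ī = 0.0490874 cm⁴.
Hole 2 (subtracted): ⌀1, A = 0.785398 cm², x = 6 cm, Ī = 0.0490874 cm⁴.
Hole 3 (subtracted): ⌀1, A = 0.785398 cm², x = 9 cm, Ī = 0.0490874 cm⁴.
Hole 4 (subtracted): ⌀1, A = 0.785398 cm², x = 12 cm, Ī = 0.0490874 cm⁴.
By symmetry the centroid is at mid-width, x̄ = 7.5 cm.
Transfer each piece to the centroidal y-axis using Ī + A·d² with d = x − 7.5:
  plate: d = 0 cm → contributes +1265.63 cm⁴
  hole 1: d = -4.5 cm → contributes −15.9534 cm⁴
  hole 2: d = -1.5 cm → contributes −1.81623 cm⁴
  hole 3: d = 1.5 cm → contributes −1.81623 cm⁴
  hole 4: d = 4.5 cm → contributes −15.9534 cm⁴
Total I = 1230.09 cm⁴.

Iy ≈ 1230 cm⁴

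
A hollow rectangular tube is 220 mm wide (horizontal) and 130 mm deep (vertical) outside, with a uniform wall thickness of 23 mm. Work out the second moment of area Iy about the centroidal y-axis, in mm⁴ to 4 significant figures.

Iy ≈ 7.848 × 10⁷ mm⁴

Decompose the section into non-overlapping parts with the origin at the bottom-left of its bounding rectangle.
Outer rectangle: 220 × 130, A = 28 600 mm², x = 110 mm, Ī = 115 353 333 mm⁴.
Inner void (subtracted): 174 × 84, A = 14 616 mm², x = 110 mm, Ī = 36 876 168 mm⁴.
By symmetry the centroid is at mid-width, x̄ = 110 mm.
All pieces are centred on the centroidal y-axis, so I = ΣĪ (holes subtracted) = 78 477 165 mm⁴.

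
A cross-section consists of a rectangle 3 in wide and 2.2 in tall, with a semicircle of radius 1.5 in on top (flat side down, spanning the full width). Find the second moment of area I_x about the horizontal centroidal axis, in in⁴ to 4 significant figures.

I_x ≈ 10.16 in⁴

Break the section into simple shapes (no overlaps), measuring from the bottom-left corner of the bounding box.
Rectangular body: 3 × 2.2, A = 6.6 in², y = 1.1 in, Ī = 2.662 in⁴.
Semicircular cap: semicircle r = 1.5, A = 3.53429 in², y = 2.83662 in, Ī = 0.555645 in⁴.
Centroid: ȳ = ΣA·y / ΣA = 1.70564 in.
Transfer each piece to the horizontal centroidal axis using Ī + A·d² with d = y − 1.70564:
  rectangular body: d = -0.605639 in → contributes +5.08287 in⁴
  semicircular cap: d = 1.13098 in → contributes +5.07642 in⁴
Total I = 10.1593 in⁴.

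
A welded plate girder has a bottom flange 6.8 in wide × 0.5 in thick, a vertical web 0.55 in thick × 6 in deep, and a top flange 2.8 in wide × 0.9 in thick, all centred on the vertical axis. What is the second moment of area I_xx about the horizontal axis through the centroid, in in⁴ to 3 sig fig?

Split into non-overlapping primitives; take the origin at the lower-left of the bounding box.
Bottom plate: 6.8 × 0.5, A = 3.4 in², y = 0.25 in, Ī = 0.070833 in⁴.
Web plate: 0.55 × 6, A = 3.3 in², y = 3.5 in, Ī = 9.9 in⁴.
Top plate: 2.8 × 0.9, A = 2.52 in², y = 6.95 in, Ī = 0.1701 in⁴.
Centroid: ȳ = ΣA·y / ΣA = 3.2445 in.
Transfer each piece to the horizontal axis through the centroid using Ī + A·d² with d = y − 3.2445:
  bottom plate: d = -2.9945 in → contributes +30.558 in⁴
  web plate: d = 0.25553 in → contributes +10.115 in⁴
  top plate: d = 3.7055 in → contributes +34.772 in⁴
Total I = 75.446 in⁴.

I_xx ≈ 75.4 in⁴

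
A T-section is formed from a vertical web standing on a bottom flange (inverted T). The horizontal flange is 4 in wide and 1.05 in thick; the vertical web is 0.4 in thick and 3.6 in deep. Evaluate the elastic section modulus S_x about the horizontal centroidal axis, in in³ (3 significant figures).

S_x ≈ 2.19 in³

Decompose the section into non-overlapping parts with the origin at the bottom-left of its bounding rectangle.
Flange: 4 × 1.05, A = 4.2 in², y = 0.525 in, Ī = 0.38588 in⁴.
Web: 0.4 × 3.6, A = 1.44 in², y = 2.85 in, Ī = 1.5552 in⁴.
Centroid: ȳ = ΣA·y / ΣA = 1.1186 in.
Transfer each piece to the horizontal centroidal axis using Ī + A·d² with d = y − 1.1186:
  flange: d = -0.59362 in → contributes +1.8659 in⁴
  web: d = 1.7314 in → contributes +5.8719 in⁴
Total I = 7.7377 in⁴.
Extreme fibre distance c = 3.5314 in; S = I/c = 2.1911 in³.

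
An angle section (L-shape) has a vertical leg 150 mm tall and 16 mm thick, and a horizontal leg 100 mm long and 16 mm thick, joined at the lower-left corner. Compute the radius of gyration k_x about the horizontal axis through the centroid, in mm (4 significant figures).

Treat the section as a set of non-overlapping primitives; coordinates are from the bounding-box lower-left.
Vertical leg: 16 × 150, A = 2 400 mm², y = 75 mm, Ī = 4 500 000 mm⁴.
Horizontal leg (remainder): 84 × 16, A = 1 344 mm², y = 8 mm, Ī = 28 672 mm⁴.
Centroid: ȳ = ΣA·y / ΣA = 50.9487 mm.
Transfer each piece to the horizontal axis through the centroid using Ī + A·d² with d = y − 50.9487:
  vertical leg: d = 24.0513 mm → contributes +5 888 314 mm⁴
  horizontal leg (remainder): d = -42.9487 mm → contributes +2 507 804 mm⁴
Total I = 8 396 118 mm⁴.
Radius of gyration: k = √(I/A) = √(8 396 118 / 3 744) = 47.3556 mm.

k_x ≈ 47.36 mm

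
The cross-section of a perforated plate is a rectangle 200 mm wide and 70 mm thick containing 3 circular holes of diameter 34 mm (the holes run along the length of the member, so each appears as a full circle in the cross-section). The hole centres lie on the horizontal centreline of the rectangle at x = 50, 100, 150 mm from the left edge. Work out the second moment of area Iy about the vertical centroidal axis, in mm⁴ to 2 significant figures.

Split into non-overlapping primitives; take the origin at the lower-left of the bounding box.
Plate: 200 × 70, A = 14 000 mm², x = 100 mm, Ī = 46 666 667 mm⁴.
Hole 1 (subtracted): ⌀34, A = 907.9 mm², x = 50 mm, Ī = 65 597 mm⁴.
Hole 2 (subtracted): ⌀34, A = 907.9 mm², x = 100 mm, Ī = 65 597 mm⁴.
Hole 3 (subtracted): ⌀34, A = 907.9 mm², x = 150 mm, Ī = 65 597 mm⁴.
By symmetry the centroid is at mid-width, x̄ = 100 mm.
Transfer each piece to the vertical centroidal axis using Ī + A·d² with d = x − 100:
  plate: d = 0 mm → contributes +46 666 667 mm⁴
  hole 1: d = -50 mm → contributes −2 335 398 mm⁴
  hole 2: d = 0 mm → contributes −65 597 mm⁴
  hole 3: d = 50 mm → contributes −2 335 398 mm⁴
Total I = 41 930 274 mm⁴.

Iy ≈ 4.2 × 10⁷ mm⁴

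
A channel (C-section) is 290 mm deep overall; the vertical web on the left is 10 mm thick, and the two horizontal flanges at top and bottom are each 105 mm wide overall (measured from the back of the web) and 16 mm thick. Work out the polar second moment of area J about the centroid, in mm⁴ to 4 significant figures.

Break the section into simple shapes (no overlaps), measuring from the bottom-left corner of the bounding box.
Web: 10 × 290, A = 2 900 mm², y = 145 mm, Ī = 20 324 167 mm⁴.
Top flange (beyond web): 95 × 16, A = 1 520 mm², y = 282 mm, Ī = 32426.7 mm⁴.
Bottom flange (beyond web): 95 × 16, A = 1 520 mm², y = 8 mm, Ī = 32426.7 mm⁴.
By symmetry the centroid is at mid-height, ȳ = 145 mm.
Transfer each piece to the centroidal x-axis using Ī + A·d² with d = y − 145:
  web: d = 0 mm → contributes +20 324 167 mm⁴
  top flange (beyond web): d = 137 mm → contributes +28 561 307 mm⁴
  bottom flange (beyond web): d = -137 mm → contributes +28 561 307 mm⁴
Total I = 77 446 780 mm⁴.
For the y-axis: x̄ = 31.8687 mm.
Repeating about the centroidal y-axis gives I_y = 6 401 258 mm⁴.
Polar second moment: J = I_x + I_y = 83 848 038 mm⁴.

J ≈ 8.385 × 10⁷ mm⁴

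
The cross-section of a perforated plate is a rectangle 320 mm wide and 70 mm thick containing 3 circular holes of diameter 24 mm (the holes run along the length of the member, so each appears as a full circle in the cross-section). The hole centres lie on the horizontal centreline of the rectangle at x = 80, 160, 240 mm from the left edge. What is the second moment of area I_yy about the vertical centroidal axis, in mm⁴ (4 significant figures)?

Split into non-overlapping primitives; take the origin at the lower-left of the bounding box.
Plate: 320 × 70, A = 22 400 mm², x = 160 mm, Ī = 191 146 667 mm⁴.
Hole 1 (subtracted): ⌀24, A = 452.389 mm², x = 80 mm, Ī = 16 286 mm⁴.
Hole 2 (subtracted): ⌀24, A = 452.389 mm², x = 160 mm, Ī = 16 286 mm⁴.
Hole 3 (subtracted): ⌀24, A = 452.389 mm², x = 240 mm, Ī = 16 286 mm⁴.
By symmetry the centroid is at mid-width, x̄ = 160 mm.
Transfer each piece to the vertical centroidal axis using Ī + A·d² with d = x − 160:
  plate: d = 0 mm → contributes +191 146 667 mm⁴
  hole 1: d = -80 mm → contributes −2 911 578 mm⁴
  hole 2: d = 0 mm → contributes −16 286 mm⁴
  hole 3: d = 80 mm → contributes −2 911 578 mm⁴
Total I = 185 307 225 mm⁴.

I_yy ≈ 1.853 × 10⁸ mm⁴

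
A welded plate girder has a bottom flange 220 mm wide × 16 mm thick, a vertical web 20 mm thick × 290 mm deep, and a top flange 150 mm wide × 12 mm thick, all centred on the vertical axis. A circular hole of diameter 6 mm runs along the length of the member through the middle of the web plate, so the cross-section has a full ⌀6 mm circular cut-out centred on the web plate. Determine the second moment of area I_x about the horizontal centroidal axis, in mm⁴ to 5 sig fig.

Split into non-overlapping primitives; take the origin at the lower-left of the bounding box.
Bottom plate: 220 × 16, A = 3 520 mm², y = 8 mm, Ī = 75093.33 mm⁴.
Web plate: 20 × 290, A = 5 800 mm², y = 161 mm, Ī = 40 648 333 mm⁴.
Top plate: 150 × 12, A = 1 800 mm², y = 312 mm, Ī = 21 600 mm⁴.
Hole (subtracted): ⌀6, A = 28.27433 mm², y = 161 mm, Ī = 63.61725 mm⁴.
Centroid: ȳ = ΣA·y / ΣA = 136.9496 mm.
Transfer each piece to the horizontal centroidal axis using Ī + A·d² with d = y − 136.9496:
  bottom plate: d = -128.9496 mm → contributes +58 605 687 mm⁴
  web plate: d = 24.05036 mm → contributes +44 003 168 mm⁴
  top plate: d = 175.0504 mm → contributes +55 178 332 mm⁴
  hole: d = 24.05036 mm → contributes −16418.05 mm⁴
Total I = 157 770 769 mm⁴.

I_x ≈ 1.5777 × 10⁸ mm⁴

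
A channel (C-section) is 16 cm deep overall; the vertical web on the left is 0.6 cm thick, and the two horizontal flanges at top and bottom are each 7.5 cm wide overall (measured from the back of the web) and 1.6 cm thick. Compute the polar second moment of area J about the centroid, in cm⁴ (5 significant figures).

Treat the section as a set of non-overlapping primitives; coordinates are from the bounding-box lower-left.
Web: 0.6 × 16, A = 9.6 cm², y = 8 cm, Ī = 204.8 cm⁴.
Top flange (beyond web): 6.9 × 1.6, A = 11.04 cm², y = 15.2 cm, Ī = 2.3552 cm⁴.
Bottom flange (beyond web): 6.9 × 1.6, A = 11.04 cm², y = 0.8 cm, Ī = 2.3552 cm⁴.
By symmetry the centroid is at mid-height, ȳ = 8 cm.
Transfer each piece to the centroidal x-axis using Ī + A·d² with d = y − 8:
  web: d = 0 cm → contributes +204.8 cm⁴
  top flange (beyond web): d = 7.2 cm → contributes +574.6688 cm⁴
  bottom flange (beyond web): d = -7.2 cm → contributes +574.6688 cm⁴
Total I = 1354.138 cm⁴.
For the y-axis: x̄ = 2.913636 cm.
Repeating about the centroidal y-axis gives I_y = 181.9813 cm⁴.
Polar second moment: J = I_x + I_y = 1536.119 cm⁴.

J ≈ 1536.1 cm⁴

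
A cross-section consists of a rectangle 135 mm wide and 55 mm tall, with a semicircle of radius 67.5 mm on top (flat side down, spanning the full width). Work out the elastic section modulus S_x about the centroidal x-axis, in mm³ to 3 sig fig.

S_x ≈ 2.32 × 10⁵ mm³

Split into non-overlapping primitives; take the origin at the lower-left of the bounding box.
Rectangular body: 135 × 55, A = 7 425 mm², y = 27.5 mm, Ī = 1 871 719 mm⁴.
Semicircular cap: semicircle r = 67.5, A = 7156.9 mm², y = 83.648 mm, Ī = 2 278 490 mm⁴.
Centroid: ȳ = ΣA·y / ΣA = 55.058 mm.
Transfer each piece to the centroidal x-axis using Ī + A·d² with d = y − 55.058:
  rectangular body: d = -27.558 mm → contributes +7 510 530 mm⁴
  semicircular cap: d = 28.59 mm → contributes +8 128 499 mm⁴
Total I = 15 639 029 mm⁴.
Extreme fibre distance c = 67.442 mm; S = I/c = 231 888 mm³.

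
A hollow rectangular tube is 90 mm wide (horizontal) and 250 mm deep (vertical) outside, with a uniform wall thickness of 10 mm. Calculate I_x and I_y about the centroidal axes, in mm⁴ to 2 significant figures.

I_x ≈ 4.6 × 10⁷ mm⁴, I_y ≈ 8.6 × 10⁶ mm⁴

Treat the section as a set of non-overlapping primitives; coordinates are from the bounding-box lower-left.
Outer rectangle: 90 × 250, A = 22 500 mm², y = 125 mm, Ī = 117 187 500 mm⁴.
Inner void (subtracted): 70 × 230, A = 16 100 mm², y = 125 mm, Ī = 70 974 167 mm⁴.
By symmetry the centroid is at mid-height, ȳ = 125 mm.
All pieces are centred on the centroidal x-axis, so I = ΣĪ (holes subtracted) = 46 213 333 mm⁴.
Repeating about the centroidal y-axis gives I_y = 8 613 333 mm⁴.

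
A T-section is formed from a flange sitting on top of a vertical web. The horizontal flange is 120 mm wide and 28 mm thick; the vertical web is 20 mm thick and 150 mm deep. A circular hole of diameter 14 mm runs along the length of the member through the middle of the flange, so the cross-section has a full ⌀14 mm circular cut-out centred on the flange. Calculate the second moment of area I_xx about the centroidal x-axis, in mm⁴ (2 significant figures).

Decompose the section into non-overlapping parts with the origin at the bottom-left of its bounding rectangle.
Flange: 120 × 28, A = 3 360 mm², y = 164 mm, Ī = 219 520 mm⁴.
Web: 20 × 150, A = 3 000 mm², y = 75 mm, Ī = 5 625 000 mm⁴.
Hole (subtracted): ⌀14, A = 153.9 mm², y = 164 mm, Ī = 1 886 mm⁴.
Centroid: ȳ = ΣA·y / ΣA = 121 mm.
Transfer each piece to the centroidal x-axis using Ī + A·d² with d = y − 121:
  flange: d = 43.02 mm → contributes +6 438 649 mm⁴
  web: d = -45.98 mm → contributes +11 966 805 mm⁴
  hole: d = 43.02 mm → contributes −286 814 mm⁴
Total I = 18 118 640 mm⁴.

I_xx ≈ 1.8 × 10⁷ mm⁴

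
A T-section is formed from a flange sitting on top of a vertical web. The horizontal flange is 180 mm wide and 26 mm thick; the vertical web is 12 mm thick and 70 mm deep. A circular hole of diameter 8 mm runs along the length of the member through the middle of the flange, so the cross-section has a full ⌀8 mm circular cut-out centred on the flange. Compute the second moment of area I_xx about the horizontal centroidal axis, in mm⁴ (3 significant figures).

Decompose the section into non-overlapping parts with the origin at the bottom-left of its bounding rectangle.
Flange: 180 × 26, A = 4 680 mm², y = 83 mm, Ī = 263 640 mm⁴.
Web: 12 × 70, A = 840 mm², y = 35 mm, Ī = 343 000 mm⁴.
Hole (subtracted): ⌀8, A = 50.265 mm², y = 83 mm, Ī = 201.06 mm⁴.
Centroid: ȳ = ΣA·y / ΣA = 75.629 mm.
Transfer each piece to the horizontal centroidal axis using Ī + A·d² with d = y − 75.629:
  flange: d = 7.3715 mm → contributes +517 945 mm⁴
  web: d = -40.629 mm → contributes +1 729 569 mm⁴
  hole: d = 7.3715 mm → contributes −2932.4 mm⁴
Total I = 2 244 581 mm⁴.

I_xx ≈ 2.24 × 10⁶ mm⁴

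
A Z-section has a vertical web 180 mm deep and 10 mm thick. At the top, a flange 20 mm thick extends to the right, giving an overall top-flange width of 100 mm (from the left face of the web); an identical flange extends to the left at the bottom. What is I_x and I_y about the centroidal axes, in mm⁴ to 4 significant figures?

I_x ≈ 2.802 × 10⁷ mm⁴, I_y ≈ 1.145 × 10⁷ mm⁴

Treat the section as a set of non-overlapping primitives; coordinates are from the bounding-box lower-left.
Web: 10 × 180, A = 1 800 mm², y = 90 mm, Ī = 4 860 000 mm⁴.
Top flange (beyond web): 90 × 20, A = 1 800 mm², y = 170 mm, Ī = 60 000 mm⁴.
Bottom flange (beyond web): 90 × 20, A = 1 800 mm², y = 10 mm, Ī = 60 000 mm⁴.
Centroid: ȳ = ΣA·y / ΣA = 90 mm.
Transfer each piece to the centroidal x-axis using Ī + A·d² with d = y − 90:
  web: d = 0 mm → contributes +4 860 000 mm⁴
  top flange (beyond web): d = 80 mm → contributes +11 580 000 mm⁴
  bottom flange (beyond web): d = -80 mm → contributes +11 580 000 mm⁴
Total I = 28 020 000 mm⁴.
For the y-axis: x̄ = 95 mm.
Repeating about the centroidal y-axis gives I_y = 11 445 000 mm⁴.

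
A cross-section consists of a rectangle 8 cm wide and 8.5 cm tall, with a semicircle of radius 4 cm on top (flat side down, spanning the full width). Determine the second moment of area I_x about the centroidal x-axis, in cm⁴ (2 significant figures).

Break the section into simple shapes (no overlaps), measuring from the bottom-left corner of the bounding box.
Rectangular body: 8 × 8.5, A = 68 cm², y = 4.25 cm, Ī = 409.4 cm⁴.
Semicircular cap: semicircle r = 4, A = 25.13 cm², y = 10.2 cm, Ī = 28.1 cm⁴.
Centroid: ȳ = ΣA·y / ΣA = 5.855 cm.
Transfer each piece to the centroidal x-axis using Ī + A·d² with d = y − 5.855:
  rectangular body: d = -1.605 cm → contributes +584.6 cm⁴
  semicircular cap: d = 4.343 cm → contributes +502.1 cm⁴
Total I = 1 087 cm⁴.

I_x ≈ 1100 cm⁴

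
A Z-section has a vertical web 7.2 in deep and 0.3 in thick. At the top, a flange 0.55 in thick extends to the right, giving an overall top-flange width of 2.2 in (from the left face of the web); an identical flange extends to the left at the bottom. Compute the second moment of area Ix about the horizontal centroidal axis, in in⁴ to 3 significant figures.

Ix ≈ 32.5 in⁴

Treat the section as a set of non-overlapping primitives; coordinates are from the bounding-box lower-left.
Web: 0.3 × 7.2, A = 2.16 in², y = 3.6 in, Ī = 9.3312 in⁴.
Top flange (beyond web): 1.9 × 0.55, A = 1.045 in², y = 6.925 in, Ī = 0.026343 in⁴.
Bottom flange (beyond web): 1.9 × 0.55, A = 1.045 in², y = 0.275 in, Ī = 0.026343 in⁴.
Centroid: ȳ = ΣA·y / ΣA = 3.6 in.
Transfer each piece to the horizontal centroidal axis using Ī + A·d² with d = y − 3.6:
  web: d = 0 in → contributes +9.3312 in⁴
  top flange (beyond web): d = 3.325 in → contributes +11.579 in⁴
  bottom flange (beyond web): d = -3.325 in → contributes +11.579 in⁴
Total I = 32.49 in⁴.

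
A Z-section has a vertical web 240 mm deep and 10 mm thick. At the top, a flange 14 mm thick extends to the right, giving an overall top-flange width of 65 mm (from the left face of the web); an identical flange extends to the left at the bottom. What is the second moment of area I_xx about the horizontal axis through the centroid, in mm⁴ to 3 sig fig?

I_xx ≈ 3.12 × 10⁷ mm⁴

Decompose the section into non-overlapping parts with the origin at the bottom-left of its bounding rectangle.
Web: 10 × 240, A = 2 400 mm², y = 120 mm, Ī = 11 520 000 mm⁴.
Top flange (beyond web): 55 × 14, A = 770 mm², y = 233 mm, Ī = 12 577 mm⁴.
Bottom flange (beyond web): 55 × 14, A = 770 mm², y = 7 mm, Ī = 12 577 mm⁴.
Centroid: ȳ = ΣA·y / ΣA = 120 mm.
Transfer each piece to the horizontal axis through the centroid using Ī + A·d² with d = y − 120:
  web: d = 0 mm → contributes +11 520 000 mm⁴
  top flange (beyond web): d = 113 mm → contributes +9 844 707 mm⁴
  bottom flange (beyond web): d = -113 mm → contributes +9 844 707 mm⁴
Total I = 31 209 413 mm⁴.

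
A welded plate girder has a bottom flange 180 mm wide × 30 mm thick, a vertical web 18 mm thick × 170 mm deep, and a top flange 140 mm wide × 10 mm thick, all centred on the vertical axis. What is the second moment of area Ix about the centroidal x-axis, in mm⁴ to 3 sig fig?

Decompose the section into non-overlapping parts with the origin at the bottom-left of its bounding rectangle.
Bottom plate: 180 × 30, A = 5 400 mm², y = 15 mm, Ī = 405 000 mm⁴.
Web plate: 18 × 170, A = 3 060 mm², y = 115 mm, Ī = 7 369 500 mm⁴.
Top plate: 140 × 10, A = 1 400 mm², y = 205 mm, Ī = 11 667 mm⁴.
Centroid: ȳ = ΣA·y / ΣA = 73.012 mm.
Transfer each piece to the centroidal x-axis using Ī + A·d² with d = y − 73.012:
  bottom plate: d = -58.012 mm → contributes +18 578 224 mm⁴
  web plate: d = 41.988 mm → contributes +12 764 212 mm⁴
  top plate: d = 131.99 mm → contributes +24 400 769 mm⁴
Total I = 55 743 205 mm⁴.

Ix ≈ 5.57 × 10⁷ mm⁴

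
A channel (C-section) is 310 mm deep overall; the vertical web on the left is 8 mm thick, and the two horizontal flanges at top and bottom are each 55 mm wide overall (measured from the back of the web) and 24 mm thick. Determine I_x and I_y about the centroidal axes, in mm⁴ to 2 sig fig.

I_x ≈ 6.6 × 10⁷ mm⁴, I_y ≈ 1.3 × 10⁶ mm⁴

Split into non-overlapping primitives; take the origin at the lower-left of the bounding box.
Web: 8 × 310, A = 2 480 mm², y = 155 mm, Ī = 19 860 667 mm⁴.
Top flange (beyond web): 47 × 24, A = 1 128 mm², y = 298 mm, Ī = 54 144 mm⁴.
Bottom flange (beyond web): 47 × 24, A = 1 128 mm², y = 12 mm, Ī = 54 144 mm⁴.
By symmetry the centroid is at mid-height, ȳ = 155 mm.
Transfer each piece to the centroidal x-axis using Ī + A·d² with d = y − 155:
  web: d = 0 mm → contributes +19 860 667 mm⁴
  top flange (beyond web): d = 143 mm → contributes +23 120 616 mm⁴
  bottom flange (beyond web): d = -143 mm → contributes +23 120 616 mm⁴
Total I = 66 101 899 mm⁴.
For the y-axis: x̄ = 17.1 mm.
Repeating about the centroidal y-axis gives I_y = 1 321 916 mm⁴.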